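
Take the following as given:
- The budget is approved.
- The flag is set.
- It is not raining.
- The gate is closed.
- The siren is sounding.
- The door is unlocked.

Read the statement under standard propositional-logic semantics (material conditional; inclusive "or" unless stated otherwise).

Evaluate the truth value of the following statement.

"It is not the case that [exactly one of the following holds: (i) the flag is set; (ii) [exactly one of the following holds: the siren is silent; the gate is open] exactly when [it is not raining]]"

false

Let D = "the flag is set" (T), L = "the siren is sounding" (T), U = "the gate is open" (F), N = "it is raining" (F).
Parsed as ¬(D ⊕ ((¬L ⊕ U) ↔ ¬N))

¬L = ¬T = F
¬L ⊕ U = F ⊕ F = F
¬N = ¬F = T
(¬L ⊕ U) ↔ ¬N = F ↔ T = F
D ⊕ ((¬L ⊕ U) ↔ ¬N) = T ⊕ F = T
¬(D ⊕ ((¬L ⊕ U) ↔ ¬N)) = ¬T = F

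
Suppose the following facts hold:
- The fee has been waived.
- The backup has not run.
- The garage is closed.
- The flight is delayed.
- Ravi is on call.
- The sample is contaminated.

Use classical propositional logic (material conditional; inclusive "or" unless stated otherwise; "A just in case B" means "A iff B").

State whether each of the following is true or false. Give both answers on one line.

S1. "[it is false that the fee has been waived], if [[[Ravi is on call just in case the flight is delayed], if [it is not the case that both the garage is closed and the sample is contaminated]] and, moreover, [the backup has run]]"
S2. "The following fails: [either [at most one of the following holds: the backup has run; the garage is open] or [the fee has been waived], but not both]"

Let H = "the garage is closed" (T), Q = "the sample is contaminated" (T), W = "Ravi is on call" (T), G = "the flight is delayed" (T), M = "the backup has run" (F), V = "the fee has been waived" (T).

S1: This is (((H nand Q) -> (W <-> G)) & M) -> ~V.

H nand Q = T nand T = F
W <-> G = T <-> T = T
(H nand Q) -> (W <-> G) = F -> T = T
((H nand Q) -> (W <-> G)) & M = T & F = F
~V = ~T = F
(((H nand Q) -> (W <-> G)) & M) -> ~V = F -> F = T
Hence S1 is true.

S2: Formalization: ~((M nand ~H) xor V)

~H = ~T = F
M nand ~H = F nand F = T
(M nand ~H) xor V = T xor T = F
~((M nand ~H) xor V) = ~F = T
Hence S2 is true.

S1 True; S2 True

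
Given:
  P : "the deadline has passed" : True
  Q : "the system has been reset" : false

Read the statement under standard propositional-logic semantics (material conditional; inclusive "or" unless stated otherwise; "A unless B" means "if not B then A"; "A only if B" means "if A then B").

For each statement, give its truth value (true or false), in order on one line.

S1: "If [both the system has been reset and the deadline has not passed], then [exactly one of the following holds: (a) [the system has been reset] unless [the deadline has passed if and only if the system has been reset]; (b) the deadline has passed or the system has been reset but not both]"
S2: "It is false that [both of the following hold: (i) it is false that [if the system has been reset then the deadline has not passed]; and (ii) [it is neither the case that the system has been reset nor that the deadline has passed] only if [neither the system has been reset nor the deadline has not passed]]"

S1: This is (Q and not P) -> ((Q or (P iff Q)) xor (P xor Q)).

not P = not True = False
Q and not P = False and False = False
P iff Q = True iff False = False
Q or (P iff Q) = False or False = False
P xor Q = True xor False = True
(Q or (P iff Q)) xor (P xor Q) = False xor True = True
(Q and not P) -> ((Q or (P iff Q)) xor (P xor Q)) = False -> True = True
Hence S1 is true.

S2: Parsed as not (not (Q -> not P) and ((Q nor P) -> (Q nor not P)))

not P = not True = False
Q -> not P = False -> False = True
not (Q -> not P) = not True = False
Q nor P = False nor True = False
not P = not True = False
Q nor not P = False nor False = True
(Q nor P) -> (Q nor not P) = False -> True = True
not (Q -> not P) and ((Q nor P) -> (Q nor not P)) = False and True = False
not (not (Q -> not P) and ((Q nor P) -> (Q nor not P))) = not False = True
Hence S2 is true.

S1 T / S2 T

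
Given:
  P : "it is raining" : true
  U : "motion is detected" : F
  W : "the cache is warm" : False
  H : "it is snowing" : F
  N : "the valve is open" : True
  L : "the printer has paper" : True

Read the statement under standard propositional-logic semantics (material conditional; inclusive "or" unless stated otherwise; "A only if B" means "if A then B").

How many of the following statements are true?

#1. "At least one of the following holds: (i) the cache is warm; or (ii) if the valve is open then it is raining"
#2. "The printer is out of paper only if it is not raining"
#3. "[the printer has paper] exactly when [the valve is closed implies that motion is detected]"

3

#1: Formalization: W ∨ (N → P)

N → P = T → T = T
W ∨ (N → P) = F ∨ T = T
Hence #1 is true.

#2: Parsed as ¬L → ¬P

¬L = ¬T = F
¬P = ¬T = F
¬L → ¬P = F → F = T
Thus #2 is true.

#3: Formalization: L ↔ (¬N → U)

¬N = ¬T = F
¬N → U = F → F = T
L ↔ (¬N → U) = T ↔ T = T
Hence #3 is true.

Count: 3.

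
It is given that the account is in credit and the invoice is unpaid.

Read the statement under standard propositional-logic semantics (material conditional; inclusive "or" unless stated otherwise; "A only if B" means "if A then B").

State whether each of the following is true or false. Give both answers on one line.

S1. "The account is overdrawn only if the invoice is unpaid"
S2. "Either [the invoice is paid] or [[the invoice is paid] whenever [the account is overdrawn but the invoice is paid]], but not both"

Let G = "the account is overdrawn" (F), H = "the invoice is paid" (F).

S1: Formalization: G → ¬H

¬H = ¬F = T
G → ¬H = F → T = T
Thus S1 is true.

S2: In symbols: H ⊕ ((G ∧ H) → H)

G ∧ H = F ∧ F = F
(G ∧ H) → H = F → F = T
H ⊕ ((G ∧ H) → H) = F ⊕ T = T
Hence S2 is true.

S1 T / S2 T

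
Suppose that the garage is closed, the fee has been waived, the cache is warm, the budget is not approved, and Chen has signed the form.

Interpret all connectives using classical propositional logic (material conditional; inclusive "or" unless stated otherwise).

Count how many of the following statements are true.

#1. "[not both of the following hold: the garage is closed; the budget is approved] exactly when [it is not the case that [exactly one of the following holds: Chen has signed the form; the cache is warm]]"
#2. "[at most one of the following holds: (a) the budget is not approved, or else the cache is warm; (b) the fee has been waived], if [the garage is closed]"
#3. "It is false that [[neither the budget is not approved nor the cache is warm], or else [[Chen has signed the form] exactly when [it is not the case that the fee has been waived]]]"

2

Let P = "the garage is closed" (T), S = "the budget is approved" (F), U = "Chen has signed the form" (T), R = "the cache is warm" (T), Q = "the fee has been waived" (T).

#1: This is (P nand S) <-> ~(U xor R).

P nand S = T nand F = T
U xor R = T xor T = F
~(U xor R) = ~F = T
(P nand S) <-> ~(U xor R) = T <-> T = T
Hence #1 is true.

#2: This is P -> ((~S | R) nand Q).

~S = ~F = T
~S | R = T | T = T
(~S | R) nand Q = T nand T = F
P -> ((~S | R) nand Q) = T -> F = F
So #2 is false.

#3: This is ~((~S nor R) | (U <-> ~Q)).

~S = ~F = T
~S nor R = T nor T = F
~Q = ~T = F
U <-> ~Q = T <-> F = F
(~S nor R) | (U <-> ~Q) = F | F = F
~((~S nor R) | (U <-> ~Q)) = ~F = T
Thus #3 is true.

True statements: 2.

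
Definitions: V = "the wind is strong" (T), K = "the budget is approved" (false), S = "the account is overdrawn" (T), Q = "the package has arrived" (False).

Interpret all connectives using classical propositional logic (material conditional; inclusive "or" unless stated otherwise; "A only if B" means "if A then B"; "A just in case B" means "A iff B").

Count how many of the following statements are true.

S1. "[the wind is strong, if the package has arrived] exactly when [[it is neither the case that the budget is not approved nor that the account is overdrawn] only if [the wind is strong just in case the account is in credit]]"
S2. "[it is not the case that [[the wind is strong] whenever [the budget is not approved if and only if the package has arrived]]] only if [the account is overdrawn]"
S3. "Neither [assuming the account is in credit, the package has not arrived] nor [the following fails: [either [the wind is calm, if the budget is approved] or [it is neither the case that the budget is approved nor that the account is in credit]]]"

S1: This is (Q -> V) <-> ((~K nor S) -> (V <-> ~S)).

Q -> V = F -> T = T
~K = ~F = T
~K nor S = T nor T = F
~S = ~T = F
V <-> ~S = T <-> F = F
(~K nor S) -> (V <-> ~S) = F -> F = T
(Q -> V) <-> ((~K nor S) -> (V <-> ~S)) = T <-> T = T
Thus S1 is true.

S2: Parsed as ~((~K <-> Q) -> V) -> S

~K = ~F = T
~K <-> Q = T <-> F = F
(~K <-> Q) -> V = F -> T = T
~((~K <-> Q) -> V) = ~T = F
~((~K <-> Q) -> V) -> S = F -> T = T
So S2 is true.

S3: In symbols: (~S -> ~Q) nor ~((K -> ~V) | (K nor ~S))

~S = ~T = F
~Q = ~F = T
~S -> ~Q = F -> T = T
~V = ~T = F
K -> ~V = F -> F = T
~S = ~T = F
K nor ~S = F nor F = T
(K -> ~V) | (K nor ~S) = T | T = T
~((K -> ~V) | (K nor ~S)) = ~T = F
(~S -> ~Q) nor ~((K -> ~V) | (K nor ~S)) = T nor F = F
So S3 is false.

True statements: 2.

2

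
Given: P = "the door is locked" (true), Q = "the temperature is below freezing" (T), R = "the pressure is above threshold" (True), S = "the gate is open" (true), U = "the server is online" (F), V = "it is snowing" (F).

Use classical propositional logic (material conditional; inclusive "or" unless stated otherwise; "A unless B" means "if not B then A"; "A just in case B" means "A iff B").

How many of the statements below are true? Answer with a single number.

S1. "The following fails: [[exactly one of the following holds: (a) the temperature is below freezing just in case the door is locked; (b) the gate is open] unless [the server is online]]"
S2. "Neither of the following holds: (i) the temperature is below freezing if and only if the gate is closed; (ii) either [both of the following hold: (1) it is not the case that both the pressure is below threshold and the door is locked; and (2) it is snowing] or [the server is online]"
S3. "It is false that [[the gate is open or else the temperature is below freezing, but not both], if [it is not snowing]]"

3

S1: Parsed as not (((Q iff P) xor S) or U)

Q iff P = True iff True = True
(Q iff P) xor S = True xor True = False
((Q iff P) xor S) or U = False or False = False
not (((Q iff P) xor S) or U) = not False = True
So S1 is true.

S2: In symbols: (Q iff not S) nor (((not R nand P) and V) or U)

not S = not True = False
Q iff not S = True iff False = False
not R = not True = False
not R nand P = False nand True = True
(not R nand P) and V = True and False = False
((not R nand P) and V) or U = False or False = False
(Q iff not S) nor (((not R nand P) and V) or U) = False nor False = True
Thus S2 is true.

S3: In symbols: not (not V -> (S xor Q))

not V = not False = True
S xor Q = True xor True = False
not V -> (S xor Q) = True -> False = False
not (not V -> (S xor Q)) = not False = True
So S3 is true.

3 of the 3 statements are true (S1, S2, S3).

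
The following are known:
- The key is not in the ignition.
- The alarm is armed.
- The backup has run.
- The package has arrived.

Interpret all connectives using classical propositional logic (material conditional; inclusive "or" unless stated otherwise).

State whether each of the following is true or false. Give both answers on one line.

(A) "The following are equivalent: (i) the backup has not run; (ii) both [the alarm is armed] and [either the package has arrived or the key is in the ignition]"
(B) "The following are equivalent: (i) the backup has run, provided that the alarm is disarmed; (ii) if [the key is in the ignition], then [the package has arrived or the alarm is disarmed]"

(A) false, (B) true

Let R = "the backup has run" (T), Q = "the alarm is armed" (T), S = "the package has arrived" (T), P = "the key is in the ignition" (F).

(A): In symbols: ~R <-> (Q & (S | P))

~R = ~T = F
S | P = T | F = T
Q & (S | P) = T & T = T
~R <-> (Q & (S | P)) = F <-> T = F
Thus (A) is false.

(B): In symbols: (~Q -> R) <-> (P -> (S | ~Q))

~Q = ~T = F
~Q -> R = F -> T = T
~Q = ~T = F
S | ~Q = T | F = T
P -> (S | ~Q) = F -> T = T
(~Q -> R) <-> (P -> (S | ~Q)) = T <-> T = T
Thus (B) is true.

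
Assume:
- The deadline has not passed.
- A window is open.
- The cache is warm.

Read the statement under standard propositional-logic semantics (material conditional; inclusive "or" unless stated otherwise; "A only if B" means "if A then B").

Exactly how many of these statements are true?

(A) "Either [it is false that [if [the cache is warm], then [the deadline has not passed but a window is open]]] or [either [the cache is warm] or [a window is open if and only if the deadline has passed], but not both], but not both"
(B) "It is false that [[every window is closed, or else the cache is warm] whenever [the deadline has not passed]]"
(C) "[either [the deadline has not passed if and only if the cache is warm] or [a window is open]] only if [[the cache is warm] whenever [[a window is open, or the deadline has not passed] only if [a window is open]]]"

2

Let S = "the cache is warm" (T), G = "the deadline has passed" (F), R = "a window is open" (T).

(A): This is ~(S -> (~G & R)) xor (S xor (R <-> G)).

~G = ~F = T
~G & R = T & T = T
S -> (~G & R) = T -> T = T
~(S -> (~G & R)) = ~T = F
R <-> G = T <-> F = F
S xor (R <-> G) = T xor F = T
~(S -> (~G & R)) xor (S xor (R <-> G)) = F xor T = T
Thus (A) is true.

(B): In symbols: ~(~G -> (~R | S))

~G = ~F = T
~R = ~T = F
~R | S = F | T = T
~G -> (~R | S) = T -> T = T
~(~G -> (~R | S)) = ~T = F
So (B) is false.

(C): This is ((~G <-> S) | R) -> (((R | ~G) -> R) -> S).

~G = ~F = T
~G <-> S = T <-> T = T
(~G <-> S) | R = T | T = T
~G = ~F = T
R | ~G = T | T = T
(R | ~G) -> R = T -> T = T
((R | ~G) -> R) -> S = T -> T = T
((~G <-> S) | R) -> (((R | ~G) -> R) -> S) = T -> T = T
Hence (C) is true.

True statements: 2.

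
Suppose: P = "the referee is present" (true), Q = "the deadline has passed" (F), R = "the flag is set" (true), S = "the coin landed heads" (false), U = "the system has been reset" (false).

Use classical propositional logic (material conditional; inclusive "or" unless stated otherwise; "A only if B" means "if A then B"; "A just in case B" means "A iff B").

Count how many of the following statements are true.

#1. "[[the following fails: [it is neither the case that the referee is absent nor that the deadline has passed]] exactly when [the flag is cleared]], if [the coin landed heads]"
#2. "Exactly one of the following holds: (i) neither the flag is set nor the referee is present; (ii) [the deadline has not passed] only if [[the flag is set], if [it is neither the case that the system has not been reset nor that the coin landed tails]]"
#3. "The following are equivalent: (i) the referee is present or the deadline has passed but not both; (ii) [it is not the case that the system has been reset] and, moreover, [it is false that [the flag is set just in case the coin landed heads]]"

#1: This is S → (¬(¬P ↓ Q) ↔ ¬R).

¬P = ¬T = F
¬P ↓ Q = F ↓ F = T
¬(¬P ↓ Q) = ¬T = F
¬R = ¬T = F
¬(¬P ↓ Q) ↔ ¬R = F ↔ F = T
S → (¬(¬P ↓ Q) ↔ ¬R) = F → T = T
Hence #1 is true.

#2: In symbols: (R ↓ P) ⊕ (¬Q → ((¬U ↓ ¬S) → R))

R ↓ P = T ↓ T = F
¬Q = ¬F = T
¬U = ¬F = T
¬S = ¬F = T
¬U ↓ ¬S = T ↓ T = F
(¬U ↓ ¬S) → R = F → T = T
¬Q → ((¬U ↓ ¬S) → R) = T → T = T
(R ↓ P) ⊕ (¬Q → ((¬U ↓ ¬S) → R)) = F ⊕ T = T
Hence #2 is true.

#3: Formalization: (P ⊕ Q) ↔ (¬U ∧ ¬(R ↔ S))

P ⊕ Q = T ⊕ F = T
¬U = ¬F = T
R ↔ S = T ↔ F = F
¬(R ↔ S) = ¬F = T
¬U ∧ ¬(R ↔ S) = T ∧ T = T
(P ⊕ Q) ↔ (¬U ∧ ¬(R ↔ S)) = T ↔ T = T
Thus #3 is true.

True statements: 3.

3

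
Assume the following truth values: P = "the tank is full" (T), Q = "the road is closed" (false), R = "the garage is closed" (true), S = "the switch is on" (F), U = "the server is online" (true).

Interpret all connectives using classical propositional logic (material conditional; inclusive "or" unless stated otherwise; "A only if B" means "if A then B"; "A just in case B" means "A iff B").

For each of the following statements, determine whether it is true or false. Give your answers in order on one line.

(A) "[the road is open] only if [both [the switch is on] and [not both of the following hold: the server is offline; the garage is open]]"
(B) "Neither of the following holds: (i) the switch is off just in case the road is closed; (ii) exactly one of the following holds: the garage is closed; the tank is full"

(A): This is not Q -> (S and (not U nand not R)).

not Q = not False = True
not U = not True = False
not R = not True = False
not U nand not R = False nand False = True
S and (not U nand not R) = False and True = False
not Q -> (S and (not U nand not R)) = True -> False = False
So (A) is false.

(B): In symbols: (not S iff Q) nor (R xor P)

not S = not False = True
not S iff Q = True iff False = False
R xor P = True xor True = False
(not S iff Q) nor (R xor P) = False nor False = True
So (B) is true.

(A) F / (B) T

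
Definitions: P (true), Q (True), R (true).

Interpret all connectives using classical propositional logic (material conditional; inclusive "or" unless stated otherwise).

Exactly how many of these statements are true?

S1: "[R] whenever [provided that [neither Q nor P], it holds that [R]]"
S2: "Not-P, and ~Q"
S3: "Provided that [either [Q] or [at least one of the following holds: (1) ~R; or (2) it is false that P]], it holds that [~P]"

S1: In symbols: ((Q nor P) -> R) -> R

Q nor P = T nor T = F
(Q nor P) -> R = F -> T = T
((Q nor P) -> R) -> R = T -> T = T
Hence S1 is true.

S2: In symbols: ~P & ~Q

~P = ~T = F
~Q = ~T = F
~P & ~Q = F & F = F
Hence S2 is false.

S3: This is (Q | (~R | ~P)) -> ~P.

~R = ~T = F
~P = ~T = F
~R | ~P = F | F = F
Q | (~R | ~P) = T | F = T
~P = ~T = F
(Q | (~R | ~P)) -> ~P = T -> F = F
So S3 is false.

1 of the 3 statements is true.

1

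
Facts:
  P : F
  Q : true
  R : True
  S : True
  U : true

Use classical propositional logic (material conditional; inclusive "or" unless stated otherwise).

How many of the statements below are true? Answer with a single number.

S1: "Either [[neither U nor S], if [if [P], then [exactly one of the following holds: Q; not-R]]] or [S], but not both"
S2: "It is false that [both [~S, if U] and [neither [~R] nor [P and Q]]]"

2

S1: Parsed as ((P -> (Q xor not R)) -> (U nor S)) xor S

not R = not True = False
Q xor not R = True xor False = True
P -> (Q xor not R) = False -> True = True
U nor S = True nor True = False
(P -> (Q xor not R)) -> (U nor S) = True -> False = False
((P -> (Q xor not R)) -> (U nor S)) xor S = False xor True = True
Thus S1 is true.

S2: Formalization: not ((U -> not S) and (not R nor (P and Q)))

not S = not True = False
U -> not S = True -> False = False
not R = not True = False
P and Q = False and True = False
not R nor (P and Q) = False nor False = True
(U -> not S) and (not R nor (P and Q)) = False and True = False
not ((U -> not S) and (not R nor (P and Q))) = not False = True
Thus S2 is true.

True statements: 2 (S1, S2).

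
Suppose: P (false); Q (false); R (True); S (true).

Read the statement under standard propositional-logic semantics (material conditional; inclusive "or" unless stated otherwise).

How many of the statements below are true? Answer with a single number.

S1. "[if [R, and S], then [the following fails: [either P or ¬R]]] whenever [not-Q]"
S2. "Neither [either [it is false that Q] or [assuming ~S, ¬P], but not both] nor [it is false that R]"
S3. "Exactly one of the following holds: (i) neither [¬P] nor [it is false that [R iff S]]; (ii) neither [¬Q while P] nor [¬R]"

S1: In symbols: not Q -> ((R and S) -> not (P or not R))

not Q = not False = True
R and S = True and True = True
not R = not True = False
P or not R = False or False = False
not (P or not R) = not False = True
(R and S) -> not (P or not R) = True -> True = True
not Q -> ((R and S) -> not (P or not R)) = True -> True = True
So S1 is true.

S2: Formalization: (not Q xor (not S -> not P)) nor not R

not Q = not False = True
not S = not True = False
not P = not False = True
not S -> not P = False -> True = True
not Q xor (not S -> not P) = True xor True = False
not R = not True = False
(not Q xor (not S -> not P)) nor not R = False nor False = True
Thus S2 is true.

S3: This is (not P nor not (R iff S)) xor ((not Q and P) nor not R).

not P = not False = True
R iff S = True iff True = True
not (R iff S) = not True = False
not P nor not (R iff S) = True nor False = False
not Q = not False = True
not Q and P = True and False = False
not R = not True = False
(not Q and P) nor not R = False nor False = True
(not P nor not (R iff S)) xor ((not Q and P) nor not R) = False xor True = True
So S3 is true.

True statements: 3 (S1, S2, S3).

3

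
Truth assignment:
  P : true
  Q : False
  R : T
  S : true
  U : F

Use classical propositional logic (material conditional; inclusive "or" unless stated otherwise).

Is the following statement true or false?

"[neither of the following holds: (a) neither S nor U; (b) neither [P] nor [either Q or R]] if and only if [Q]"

This is ((S ↓ U) ↓ (P ↓ (Q ∨ R))) ↔ Q.

S ↓ U = T ↓ F = F
Q ∨ R = F ∨ T = T
P ↓ (Q ∨ R) = T ↓ T = F
(S ↓ U) ↓ (P ↓ (Q ∨ R)) = F ↓ F = T
((S ↓ U) ↓ (P ↓ (Q ∨ R))) ↔ Q = T ↔ F = F

False.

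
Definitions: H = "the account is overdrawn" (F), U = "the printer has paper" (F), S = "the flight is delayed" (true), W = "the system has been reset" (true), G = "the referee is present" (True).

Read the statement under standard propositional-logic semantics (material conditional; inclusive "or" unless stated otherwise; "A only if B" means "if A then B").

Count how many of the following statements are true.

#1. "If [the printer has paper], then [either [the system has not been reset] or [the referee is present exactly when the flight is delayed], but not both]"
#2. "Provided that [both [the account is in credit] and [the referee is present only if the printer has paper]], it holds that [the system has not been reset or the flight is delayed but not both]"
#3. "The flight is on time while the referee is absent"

2

#1: In symbols: U -> (~W xor (G <-> S))

~W = ~T = F
G <-> S = T <-> T = T
~W xor (G <-> S) = F xor T = T
U -> (~W xor (G <-> S)) = F -> T = T
So #1 is true.

#2: In symbols: (~H & (G -> U)) -> (~W xor S)

~H = ~F = T
G -> U = T -> F = F
~H & (G -> U) = T & F = F
~W = ~T = F
~W xor S = F xor T = T
(~H & (G -> U)) -> (~W xor S) = F -> T = T
So #2 is true.

#3: This is ~S & ~G.

~S = ~T = F
~G = ~T = F
~S & ~G = F & F = F
So #3 is false.

Count: 2.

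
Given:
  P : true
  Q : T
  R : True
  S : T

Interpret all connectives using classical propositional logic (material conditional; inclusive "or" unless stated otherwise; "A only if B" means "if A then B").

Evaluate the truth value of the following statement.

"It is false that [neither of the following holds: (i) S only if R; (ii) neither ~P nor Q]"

Formalization: not ((S -> R) nor (not P nor Q))

S -> R = True -> True = True
not P = not True = False
not P nor Q = False nor True = False
(S -> R) nor (not P nor Q) = True nor False = False
not ((S -> R) nor (not P nor Q)) = not False = True

true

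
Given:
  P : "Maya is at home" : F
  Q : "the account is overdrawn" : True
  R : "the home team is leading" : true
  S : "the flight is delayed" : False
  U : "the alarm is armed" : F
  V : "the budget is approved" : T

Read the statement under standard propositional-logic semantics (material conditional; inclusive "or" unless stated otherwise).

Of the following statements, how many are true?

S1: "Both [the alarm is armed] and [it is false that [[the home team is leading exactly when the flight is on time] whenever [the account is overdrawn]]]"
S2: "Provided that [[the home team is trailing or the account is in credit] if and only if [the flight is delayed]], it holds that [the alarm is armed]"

0

S1: Formalization: U & ~(Q -> (R <-> ~S))

~S = ~F = T
R <-> ~S = T <-> T = T
Q -> (R <-> ~S) = T -> T = T
~(Q -> (R <-> ~S)) = ~T = F
U & ~(Q -> (R <-> ~S)) = F & F = F
Hence S1 is false.

S2: Parsed as ((~R | ~Q) <-> S) -> U

~R = ~T = F
~Q = ~T = F
~R | ~Q = F | F = F
(~R | ~Q) <-> S = F <-> F = T
((~R | ~Q) <-> S) -> U = T -> F = F
Hence S2 is false.

True statements: 0 (none).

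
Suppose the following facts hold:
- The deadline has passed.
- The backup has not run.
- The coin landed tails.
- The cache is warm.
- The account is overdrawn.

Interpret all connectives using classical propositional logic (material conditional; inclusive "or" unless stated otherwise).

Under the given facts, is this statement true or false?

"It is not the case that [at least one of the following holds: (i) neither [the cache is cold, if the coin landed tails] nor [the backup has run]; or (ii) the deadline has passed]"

False.

Let P = "the coin landed heads" (F), V = "the cache is warm" (T), D = "the backup has run" (F), N = "the deadline has passed" (T).
Parsed as ~(((~P -> ~V) nor D) | N)

~P = ~F = T
~V = ~T = F
~P -> ~V = T -> F = F
(~P -> ~V) nor D = F nor F = T
((~P -> ~V) nor D) | N = T | T = T
~(((~P -> ~V) nor D) | N) = ~T = F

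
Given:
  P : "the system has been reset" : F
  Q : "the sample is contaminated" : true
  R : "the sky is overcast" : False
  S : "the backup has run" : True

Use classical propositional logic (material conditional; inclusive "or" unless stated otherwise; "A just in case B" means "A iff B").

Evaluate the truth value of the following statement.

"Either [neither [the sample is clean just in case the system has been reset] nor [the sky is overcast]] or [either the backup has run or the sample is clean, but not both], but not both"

Values: Q=T, P=F, R=F, S=T.
This is ((¬Q ↔ P) ↓ R) ⊕ (S ⊕ ¬Q).

¬Q = ¬T = F
¬Q ↔ P = F ↔ F = T
(¬Q ↔ P) ↓ R = T ↓ F = F
¬Q = ¬T = F
S ⊕ ¬Q = T ⊕ F = T
((¬Q ↔ P) ↓ R) ⊕ (S ⊕ ¬Q) = F ⊕ T = T

The statement is true.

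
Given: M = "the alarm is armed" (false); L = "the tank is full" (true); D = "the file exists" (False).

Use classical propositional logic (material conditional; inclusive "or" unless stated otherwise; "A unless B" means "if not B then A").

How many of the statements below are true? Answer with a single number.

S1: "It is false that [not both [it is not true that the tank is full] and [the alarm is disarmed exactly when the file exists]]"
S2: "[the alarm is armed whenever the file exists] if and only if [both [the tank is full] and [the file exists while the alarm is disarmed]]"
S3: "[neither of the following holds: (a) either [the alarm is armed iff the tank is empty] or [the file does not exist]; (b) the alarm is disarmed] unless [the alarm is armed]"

S1: Parsed as ~(~L nand (~M <-> D))

~L = ~T = F
~M = ~F = T
~M <-> D = T <-> F = F
~L nand (~M <-> D) = F nand F = T
~(~L nand (~M <-> D)) = ~T = F
Hence S1 is false.

S2: In symbols: (D -> M) <-> (L & (D & ~M))

D -> M = F -> F = T
~M = ~F = T
D & ~M = F & T = F
L & (D & ~M) = T & F = F
(D -> M) <-> (L & (D & ~M)) = T <-> F = F
Thus S2 is false.

S3: This is (((M <-> ~L) | ~D) nor ~M) | M.

~L = ~T = F
M <-> ~L = F <-> F = T
~D = ~F = T
(M <-> ~L) | ~D = T | T = T
~M = ~F = T
((M <-> ~L) | ~D) nor ~M = T nor T = F
(((M <-> ~L) | ~D) nor ~M) | M = F | F = F
Thus S3 is false.

0 of the 3 statements are true (none).

0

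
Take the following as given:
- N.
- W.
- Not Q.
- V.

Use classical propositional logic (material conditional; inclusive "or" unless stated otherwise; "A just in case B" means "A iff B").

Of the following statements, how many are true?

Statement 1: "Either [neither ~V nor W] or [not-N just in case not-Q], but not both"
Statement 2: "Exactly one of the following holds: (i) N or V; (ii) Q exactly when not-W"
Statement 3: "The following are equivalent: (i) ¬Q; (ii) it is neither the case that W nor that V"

Statement 1: Formalization: (¬V ↓ W) ⊕ (¬N ↔ ¬Q)

¬V = ¬T = F
¬V ↓ W = F ↓ T = F
¬N = ¬T = F
¬Q = ¬F = T
¬N ↔ ¬Q = F ↔ T = F
(¬V ↓ W) ⊕ (¬N ↔ ¬Q) = F ⊕ F = F
Hence Statement 1 is false.

Statement 2: Formalization: (N ∨ V) ⊕ (Q ↔ ¬W)

N ∨ V = T ∨ T = T
¬W = ¬T = F
Q ↔ ¬W = F ↔ F = T
(N ∨ V) ⊕ (Q ↔ ¬W) = T ⊕ T = F
So Statement 2 is false.

Statement 3: Parsed as ¬Q ↔ (W ↓ V)

¬Q = ¬F = T
W ↓ V = T ↓ T = F
¬Q ↔ (W ↓ V) = T ↔ F = F
Hence Statement 3 is false.

0 of the 3 statements are true (none).

0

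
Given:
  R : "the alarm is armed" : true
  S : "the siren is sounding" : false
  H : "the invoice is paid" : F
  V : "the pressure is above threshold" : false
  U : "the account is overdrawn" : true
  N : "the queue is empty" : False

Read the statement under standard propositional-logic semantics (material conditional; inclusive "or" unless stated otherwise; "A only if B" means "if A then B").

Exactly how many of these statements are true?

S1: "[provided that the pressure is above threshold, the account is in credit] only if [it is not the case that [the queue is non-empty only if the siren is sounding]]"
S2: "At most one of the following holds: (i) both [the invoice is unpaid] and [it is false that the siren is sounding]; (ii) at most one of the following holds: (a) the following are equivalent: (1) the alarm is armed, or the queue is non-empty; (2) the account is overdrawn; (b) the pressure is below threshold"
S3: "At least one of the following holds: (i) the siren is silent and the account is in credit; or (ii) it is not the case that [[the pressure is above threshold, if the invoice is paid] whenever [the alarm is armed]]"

2

S1: Parsed as (V -> ~U) -> ~(~N -> S)

~U = ~T = F
V -> ~U = F -> F = T
~N = ~F = T
~N -> S = T -> F = F
~(~N -> S) = ~F = T
(V -> ~U) -> ~(~N -> S) = T -> T = T
Hence S1 is true.

S2: Parsed as (~H & ~S) nand (((R | ~N) <-> U) nand ~V)

~H = ~F = T
~S = ~F = T
~H & ~S = T & T = T
~N = ~F = T
R | ~N = T | T = T
(R | ~N) <-> U = T <-> T = T
~V = ~F = T
((R | ~N) <-> U) nand ~V = T nand T = F
(~H & ~S) nand (((R | ~N) <-> U) nand ~V) = T nand F = T
So S2 is true.

S3: In symbols: (~S & ~U) | ~(R -> (H -> V))

~S = ~F = T
~U = ~T = F
~S & ~U = T & F = F
H -> V = F -> F = T
R -> (H -> V) = T -> T = T
~(R -> (H -> V)) = ~T = F
(~S & ~U) | ~(R -> (H -> V)) = F | F = F
Hence S3 is false.

True statements: 2 (S1, S2).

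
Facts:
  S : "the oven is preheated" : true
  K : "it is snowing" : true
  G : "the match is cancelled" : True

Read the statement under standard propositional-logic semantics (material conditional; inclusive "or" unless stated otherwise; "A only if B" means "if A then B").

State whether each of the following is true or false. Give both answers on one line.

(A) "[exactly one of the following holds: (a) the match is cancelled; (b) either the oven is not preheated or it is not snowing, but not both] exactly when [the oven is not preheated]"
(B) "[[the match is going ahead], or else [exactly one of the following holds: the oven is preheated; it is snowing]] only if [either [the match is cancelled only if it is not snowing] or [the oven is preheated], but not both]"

(A) F / (B) T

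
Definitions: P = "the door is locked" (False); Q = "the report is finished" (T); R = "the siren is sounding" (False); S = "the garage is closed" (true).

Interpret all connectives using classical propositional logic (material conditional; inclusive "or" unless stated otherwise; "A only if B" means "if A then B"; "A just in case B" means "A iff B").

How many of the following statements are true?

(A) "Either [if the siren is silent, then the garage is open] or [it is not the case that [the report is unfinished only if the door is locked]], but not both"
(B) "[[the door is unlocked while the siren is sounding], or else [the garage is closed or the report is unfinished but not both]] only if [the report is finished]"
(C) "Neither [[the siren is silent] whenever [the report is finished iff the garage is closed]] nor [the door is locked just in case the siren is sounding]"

1

(A): Parsed as (~R -> ~S) xor ~(~Q -> P)

~R = ~F = T
~S = ~T = F
~R -> ~S = T -> F = F
~Q = ~T = F
~Q -> P = F -> F = T
~(~Q -> P) = ~T = F
(~R -> ~S) xor ~(~Q -> P) = F xor F = F
Hence (A) is false.

(B): In symbols: ((~P & R) | (S xor ~Q)) -> Q

~P = ~F = T
~P & R = T & F = F
~Q = ~T = F
S xor ~Q = T xor F = T
(~P & R) | (S xor ~Q) = F | T = T
((~P & R) | (S xor ~Q)) -> Q = T -> T = T
Thus (B) is true.

(C): In symbols: ((Q <-> S) -> ~R) nor (P <-> R)

Q <-> S = T <-> T = T
~R = ~F = T
(Q <-> S) -> ~R = T -> T = T
P <-> R = F <-> F = T
((Q <-> S) -> ~R) nor (P <-> R) = T nor T = F
Thus (C) is false.

1 of the 3 statements is true ((B)).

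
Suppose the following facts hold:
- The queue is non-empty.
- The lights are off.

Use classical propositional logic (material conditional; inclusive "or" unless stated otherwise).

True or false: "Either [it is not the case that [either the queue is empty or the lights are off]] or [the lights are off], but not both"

True

Let K = "the queue is empty" (False), Q = "the lights are on" (False).
In symbols: not (K or not Q) xor not Q

not Q = not False = True
K or not Q = False or True = True
not (K or not Q) = not True = False
not Q = not False = True
not (K or not Q) xor not Q = False xor True = True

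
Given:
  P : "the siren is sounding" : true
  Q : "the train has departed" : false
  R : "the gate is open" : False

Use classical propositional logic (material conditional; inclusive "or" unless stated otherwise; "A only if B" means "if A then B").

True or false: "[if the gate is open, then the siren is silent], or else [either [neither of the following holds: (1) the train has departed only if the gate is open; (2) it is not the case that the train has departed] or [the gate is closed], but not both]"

True

In symbols: (R -> ~P) | (((Q -> R) nor ~Q) xor ~R)

~P = ~T = F
R -> ~P = F -> F = T
Q -> R = F -> F = T
~Q = ~F = T
(Q -> R) nor ~Q = T nor T = F
~R = ~F = T
((Q -> R) nor ~Q) xor ~R = F xor T = T
(R -> ~P) | (((Q -> R) nor ~Q) xor ~R) = T | T = T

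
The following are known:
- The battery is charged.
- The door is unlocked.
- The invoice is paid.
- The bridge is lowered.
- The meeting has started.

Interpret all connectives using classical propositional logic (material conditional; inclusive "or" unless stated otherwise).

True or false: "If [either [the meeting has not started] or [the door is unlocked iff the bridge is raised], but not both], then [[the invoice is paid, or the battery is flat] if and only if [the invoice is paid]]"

Let U = "the meeting has started" (T), Q = "the door is locked" (F), S = "the bridge is raised" (F), R = "the invoice is paid" (T), P = "the battery is charged" (T).
Formalization: (~U xor (~Q <-> S)) -> ((R | ~P) <-> R)

~U = ~T = F
~Q = ~F = T
~Q <-> S = T <-> F = F
~U xor (~Q <-> S) = F xor F = F
~P = ~T = F
R | ~P = T | F = T
(R | ~P) <-> R = T <-> T = T
(~U xor (~Q <-> S)) -> ((R | ~P) <-> R) = F -> T = T

true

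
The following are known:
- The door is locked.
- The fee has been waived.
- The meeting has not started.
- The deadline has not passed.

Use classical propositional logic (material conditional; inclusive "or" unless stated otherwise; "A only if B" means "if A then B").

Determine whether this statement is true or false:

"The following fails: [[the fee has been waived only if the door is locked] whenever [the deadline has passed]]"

Let L = "the deadline has passed" (F), U = "the fee has been waived" (T), S = "the door is locked" (T).
Parsed as ~(L -> (U -> S))

U -> S = T -> T = T
L -> (U -> S) = F -> T = T
~(L -> (U -> S)) = ~T = F

False.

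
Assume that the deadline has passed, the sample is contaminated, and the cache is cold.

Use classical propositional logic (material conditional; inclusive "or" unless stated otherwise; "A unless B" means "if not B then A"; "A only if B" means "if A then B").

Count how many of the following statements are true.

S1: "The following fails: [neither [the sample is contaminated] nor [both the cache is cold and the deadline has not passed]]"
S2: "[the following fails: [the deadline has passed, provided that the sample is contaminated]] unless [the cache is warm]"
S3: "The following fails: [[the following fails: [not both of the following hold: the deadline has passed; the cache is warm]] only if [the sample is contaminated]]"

1

Let M = "the sample is contaminated" (True), L = "the cache is warm" (False), D = "the deadline has passed" (True).

S1: In symbols: not (M nor (not L and not D))

not L = not False = True
not D = not True = False
not L and not D = True and False = False
M nor (not L and not D) = True nor False = False
not (M nor (not L and not D)) = not False = True
Hence S1 is true.

S2: This is not (M -> D) or L.

M -> D = True -> True = True
not (M -> D) = not True = False
not (M -> D) or L = False or False = False
Thus S2 is false.

S3: Formalization: not (not (D nand L) -> M)

D nand L = True nand False = True
not (D nand L) = not True = False
not (D nand L) -> M = False -> True = True
not (not (D nand L) -> M) = not True = False
Hence S3 is false.

Count: 1.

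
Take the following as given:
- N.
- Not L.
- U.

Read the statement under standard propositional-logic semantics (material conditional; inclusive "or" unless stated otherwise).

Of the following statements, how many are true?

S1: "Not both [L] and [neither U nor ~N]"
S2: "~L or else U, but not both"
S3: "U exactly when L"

1

S1: Formalization: L nand (U nor not N)

not N = not True = False
U nor not N = True nor False = False
L nand (U nor not N) = False nand False = True
Thus S1 is true.

S2: This is not L xor U.

not L = not False = True
not L xor U = True xor True = False
Thus S2 is false.

S3: Parsed as U iff L

U iff L = True iff False = False
So S3 is false.

True statements: 1 (S1).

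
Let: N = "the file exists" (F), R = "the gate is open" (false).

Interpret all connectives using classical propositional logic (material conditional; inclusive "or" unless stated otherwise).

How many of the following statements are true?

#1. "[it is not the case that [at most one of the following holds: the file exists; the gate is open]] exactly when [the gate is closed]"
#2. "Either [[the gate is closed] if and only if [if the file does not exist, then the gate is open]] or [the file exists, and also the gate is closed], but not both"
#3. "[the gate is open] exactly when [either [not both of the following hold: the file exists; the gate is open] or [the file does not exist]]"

#1: Formalization: ~(N nand R) <-> ~R

N nand R = F nand F = T
~(N nand R) = ~T = F
~R = ~F = T
~(N nand R) <-> ~R = F <-> T = F
Hence #1 is false.

#2: Parsed as (~R <-> (~N -> R)) xor (N & ~R)

~R = ~F = T
~N = ~F = T
~N -> R = T -> F = F
~R <-> (~N -> R) = T <-> F = F
~R = ~F = T
N & ~R = F & T = F
(~R <-> (~N -> R)) xor (N & ~R) = F xor F = F
Thus #2 is false.

#3: This is R <-> ((N nand R) | ~N).

N nand R = F nand F = T
~N = ~F = T
(N nand R) | ~N = T | T = T
R <-> ((N nand R) | ~N) = F <-> T = F
So #3 is false.

Count: 0.

0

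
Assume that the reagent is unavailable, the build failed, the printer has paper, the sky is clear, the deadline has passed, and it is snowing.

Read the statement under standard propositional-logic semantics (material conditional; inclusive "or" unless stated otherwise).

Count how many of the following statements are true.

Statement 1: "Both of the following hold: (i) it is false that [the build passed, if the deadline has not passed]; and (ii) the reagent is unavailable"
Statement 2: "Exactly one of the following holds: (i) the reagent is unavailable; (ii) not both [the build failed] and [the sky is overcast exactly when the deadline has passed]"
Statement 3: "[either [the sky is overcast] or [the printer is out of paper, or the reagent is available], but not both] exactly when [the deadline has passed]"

Let U = "the deadline has passed" (T), S = "the build passed" (F), G = "the reagent is available" (F), Q = "the sky is overcast" (F), D = "the printer has paper" (T).

Statement 1: This is ¬(¬U → S) ∧ ¬G.

¬U = ¬T = F
¬U → S = F → F = T
¬(¬U → S) = ¬T = F
¬G = ¬F = T
¬(¬U → S) ∧ ¬G = F ∧ T = F
Hence Statement 1 is false.

Statement 2: Parsed as ¬G ⊕ (¬S ↑ (Q ↔ U))

¬G = ¬F = T
¬S = ¬F = T
Q ↔ U = F ↔ T = F
¬S ↑ (Q ↔ U) = T ↑ F = T
¬G ⊕ (¬S ↑ (Q ↔ U)) = T ⊕ T = F
So Statement 2 is false.

Statement 3: This is (Q ⊕ (¬D ∨ G)) ↔ U.

¬D = ¬T = F
¬D ∨ G = F ∨ F = F
Q ⊕ (¬D ∨ G) = F ⊕ F = F
(Q ⊕ (¬D ∨ G)) ↔ U = F ↔ T = F
So Statement 3 is false.

True statements: 0 (none).

0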